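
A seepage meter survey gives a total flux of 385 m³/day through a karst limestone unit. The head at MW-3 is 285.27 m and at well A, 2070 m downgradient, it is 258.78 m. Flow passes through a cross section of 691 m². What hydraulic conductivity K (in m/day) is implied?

Hydraulic gradient i = (285.27 − 258.78) / 2070 = 26.49 / 2070 = 0.01280.
From Q = K·A·i, K = Q / (A·i) = 385 / (691.0 × 0.01280) = 43.54 m/day.

43.5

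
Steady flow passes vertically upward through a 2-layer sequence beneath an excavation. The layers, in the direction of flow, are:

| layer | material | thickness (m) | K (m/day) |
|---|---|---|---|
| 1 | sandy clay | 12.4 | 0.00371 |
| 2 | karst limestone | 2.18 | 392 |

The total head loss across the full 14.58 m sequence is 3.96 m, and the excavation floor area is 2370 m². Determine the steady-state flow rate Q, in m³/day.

2.81

Flow is perpendicular to layering, so the layers act in series and the equivalent K is the thickness-weighted harmonic mean.
Total thickness L = 12.4 + 2.18 = 14.58 m.
Σ(b_i/K_i) = 12.4/0.00371 + 2.18/392 = 3342 d.
K_eq = L / Σ(b_i/K_i) = 14.58 / 3342 = 0.004362 m/day.
Q = K_eq · A · (Δh/L) = 0.004362 × 2370 × (3.96/14.58) = 2.808 m³/day.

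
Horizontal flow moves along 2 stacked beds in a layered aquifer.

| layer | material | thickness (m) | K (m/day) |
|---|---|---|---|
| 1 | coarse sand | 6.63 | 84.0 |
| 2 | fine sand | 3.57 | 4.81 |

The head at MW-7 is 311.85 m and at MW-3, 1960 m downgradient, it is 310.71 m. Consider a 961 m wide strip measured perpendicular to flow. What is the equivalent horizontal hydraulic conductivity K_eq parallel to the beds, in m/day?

Flow is parallel to layering, so each bed carries its own Darcy discharge and the transmissivities add.
Σ(K_i·b_i) = 84.0×6.63 + 4.81×3.57 = 574.1 m²/day.
Total thickness b = 10.20 m, so K_eq = Σ(K_i·b_i)/b = 56.28 m/day.

56.3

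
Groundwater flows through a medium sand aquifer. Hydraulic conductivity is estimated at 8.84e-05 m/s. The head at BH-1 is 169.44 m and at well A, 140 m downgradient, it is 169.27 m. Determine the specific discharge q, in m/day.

0.00927

Convert K: 8.84e-05 m/s × 86400 = 7.638 m/day.
Hydraulic gradient i = (169.44 − 169.27) / 140 = 0.17 / 140 = 0.001214.
Specific discharge q = K · i = 7.638 × 0.001214 = 0.009274 m/day.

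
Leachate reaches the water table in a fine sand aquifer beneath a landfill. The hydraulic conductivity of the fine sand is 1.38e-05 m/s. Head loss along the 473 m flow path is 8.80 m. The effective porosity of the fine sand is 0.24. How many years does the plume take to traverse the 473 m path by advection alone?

14.0

Convert K: 1.38e-05 m/s × 86400 = 1.192 m/day.
Hydraulic gradient i = Δh / L = 8.80 / 473 = 0.01860.
Darcy flux q = K · i = 1.192 × 0.01860 = 0.02218 m/day.
Seepage velocity v = q / n_e = 0.02218 / 0.24 = 0.09243 m/day.
Travel time t = L / v = 473 / 0.09243 = 5118 days = 14.01 years.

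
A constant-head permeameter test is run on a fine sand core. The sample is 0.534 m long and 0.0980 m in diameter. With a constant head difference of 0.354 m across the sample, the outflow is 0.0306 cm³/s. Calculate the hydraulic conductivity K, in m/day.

Cross-sectional area A = π·(d/2)² = π × (0.0980/2)² = 0.007543 m².
Convert discharge: 0.0306 cm³/s = 3.060e-08 m³/s.
Darcy's law rearranged: K = Q·L / (A·Δh) = 3.060e-08 × 0.534 / (0.007543 × 0.354) = 6.120e-06 m/s = 0.5287 m/day.

0.529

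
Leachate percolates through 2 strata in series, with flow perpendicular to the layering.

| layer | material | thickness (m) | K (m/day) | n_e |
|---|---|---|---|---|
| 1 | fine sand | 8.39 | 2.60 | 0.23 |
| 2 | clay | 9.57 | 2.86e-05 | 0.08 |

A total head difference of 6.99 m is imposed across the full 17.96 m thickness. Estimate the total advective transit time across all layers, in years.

With flow normal to the layers, continuity requires the same specific discharge q through every layer.
Σ(b_i/K_i) = 8.39/2.60 + 9.57/2.86e-05 = 3.346e+05 d.
q = Δh / Σ(b_i/K_i) = 6.99 / 3.346e+05 = 2.089e-05 m/day.
In each layer the seepage velocity is v_i = q/n_i, so the layer transit time is t_i = b_i·n_i / q:
  layer 1 (fine sand): t_1 = 8.39 × 0.23 / 2.089e-05 = 92377 d
  layer 2 (clay): t_2 = 9.57 × 0.08 / 2.089e-05 = 36650 d
Total t = Σ t_i = 1.290e+05 days = 353.3 years.

353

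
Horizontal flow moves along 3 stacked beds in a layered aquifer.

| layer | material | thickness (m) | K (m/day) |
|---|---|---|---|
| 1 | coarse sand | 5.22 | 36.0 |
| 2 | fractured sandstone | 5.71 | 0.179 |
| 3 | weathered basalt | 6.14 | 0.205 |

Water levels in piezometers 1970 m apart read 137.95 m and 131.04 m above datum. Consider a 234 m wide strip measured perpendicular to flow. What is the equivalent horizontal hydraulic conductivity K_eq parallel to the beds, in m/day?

Flow is parallel to layering, so each bed carries its own Darcy discharge and the transmissivities add.
Σ(K_i·b_i) = 36.0×5.22 + 0.179×5.71 + 0.205×6.14 = 190.2 m²/day.
Total thickness b = 17.07 m, so K_eq = Σ(K_i·b_i)/b = 11.14 m/day.

11.1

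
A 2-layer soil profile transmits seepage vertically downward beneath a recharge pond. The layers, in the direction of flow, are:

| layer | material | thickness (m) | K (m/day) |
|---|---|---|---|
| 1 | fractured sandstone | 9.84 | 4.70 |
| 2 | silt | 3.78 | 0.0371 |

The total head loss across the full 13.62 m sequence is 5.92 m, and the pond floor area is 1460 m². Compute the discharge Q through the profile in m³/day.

Flow is perpendicular to layering, so the layers act in series and the equivalent K is the thickness-weighted harmonic mean.
Total thickness L = 9.84 + 3.78 = 13.62 m.
Σ(b_i/K_i) = 9.84/4.70 + 3.78/0.0371 = 104.0 d.
K_eq = L / Σ(b_i/K_i) = 13.62 / 104.0 = 0.1310 m/day.
Q = K_eq · A · (Δh/L) = 0.1310 × 1460 × (5.92/13.62) = 83.12 m³/day.

83.1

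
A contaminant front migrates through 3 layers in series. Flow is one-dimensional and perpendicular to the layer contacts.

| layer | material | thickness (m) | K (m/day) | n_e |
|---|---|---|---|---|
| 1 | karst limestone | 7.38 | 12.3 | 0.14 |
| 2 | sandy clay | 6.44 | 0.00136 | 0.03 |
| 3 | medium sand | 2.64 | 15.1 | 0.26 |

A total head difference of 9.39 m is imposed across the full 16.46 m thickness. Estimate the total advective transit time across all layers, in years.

2.64

With flow normal to the layers, continuity requires the same specific discharge q through every layer.
Σ(b_i/K_i) = 7.38/12.3 + 6.44/0.00136 + 2.64/15.1 = 4736 d.
q = Δh / Σ(b_i/K_i) = 9.39 / 4736 = 0.001983 m/day.
In each layer the seepage velocity is v_i = q/n_i, so the layer transit time is t_i = b_i·n_i / q:
  layer 1 (karst limestone): t_1 = 7.38 × 0.14 / 0.001983 = 521.1 d
  layer 2 (sandy clay): t_2 = 6.44 × 0.03 / 0.001983 = 97.44 d
  layer 3 (medium sand): t_3 = 2.64 × 0.26 / 0.001983 = 346.2 d
Total t = Σ t_i = 964.8 days = 2.641 years.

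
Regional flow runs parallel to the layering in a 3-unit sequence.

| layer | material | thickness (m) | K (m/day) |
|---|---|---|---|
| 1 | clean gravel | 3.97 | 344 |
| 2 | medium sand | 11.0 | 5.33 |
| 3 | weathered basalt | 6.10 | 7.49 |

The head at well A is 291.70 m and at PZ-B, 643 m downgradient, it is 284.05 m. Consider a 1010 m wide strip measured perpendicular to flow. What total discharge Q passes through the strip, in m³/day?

17700

Flow is parallel to layering, so each bed carries its own Darcy discharge and the transmissivities add.
Σ(K_i·b_i) = 344×3.97 + 5.33×11.0 + 7.49×6.10 = 1470 m²/day.
Hydraulic gradient i = (291.70 − 284.05) / 643 = 7.65 / 643 = 0.01190.
Q = Σ(K_i·b_i) · W · i = 1470 × 1010 × 0.01190 = 17664 m³/day.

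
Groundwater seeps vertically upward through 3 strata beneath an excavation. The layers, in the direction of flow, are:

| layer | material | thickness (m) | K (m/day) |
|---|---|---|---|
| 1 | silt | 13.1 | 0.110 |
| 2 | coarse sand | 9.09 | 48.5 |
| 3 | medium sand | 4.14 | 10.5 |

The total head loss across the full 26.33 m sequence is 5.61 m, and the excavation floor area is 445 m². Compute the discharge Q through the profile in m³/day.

Flow is perpendicular to layering, so the layers act in series and the equivalent K is the thickness-weighted harmonic mean.
Total thickness L = 13.1 + 9.09 + 4.14 = 26.33 m.
Σ(b_i/K_i) = 13.1/0.110 + 9.09/48.5 + 4.14/10.5 = 119.7 d.
K_eq = L / Σ(b_i/K_i) = 26.33 / 119.7 = 0.2200 m/day.
Q = K_eq · A · (Δh/L) = 0.2200 × 445 × (5.61/26.33) = 20.86 m³/day.

20.9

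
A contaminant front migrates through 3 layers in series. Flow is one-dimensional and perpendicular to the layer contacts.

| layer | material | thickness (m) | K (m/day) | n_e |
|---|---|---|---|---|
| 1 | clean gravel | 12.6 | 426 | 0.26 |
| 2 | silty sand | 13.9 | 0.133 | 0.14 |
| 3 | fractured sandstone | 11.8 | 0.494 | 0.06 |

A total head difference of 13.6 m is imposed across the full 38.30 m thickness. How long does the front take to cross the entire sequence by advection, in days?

With flow normal to the layers, continuity requires the same specific discharge q through every layer.
Σ(b_i/K_i) = 12.6/426 + 13.9/0.133 + 11.8/0.494 = 128.4 d.
q = Δh / Σ(b_i/K_i) = 13.6 / 128.4 = 0.1059 m/day.
In each layer the seepage velocity is v_i = q/n_i, so the layer transit time is t_i = b_i·n_i / q:
  layer 1 (clean gravel): t_1 = 12.6 × 0.26 / 0.1059 = 30.94 d
  layer 2 (silty sand): t_2 = 13.9 × 0.14 / 0.1059 = 18.38 d
  layer 3 (fractured sandstone): t_3 = 11.8 × 0.06 / 0.1059 = 6.686 d
Total t = Σ t_i = 56.00 days.

56.0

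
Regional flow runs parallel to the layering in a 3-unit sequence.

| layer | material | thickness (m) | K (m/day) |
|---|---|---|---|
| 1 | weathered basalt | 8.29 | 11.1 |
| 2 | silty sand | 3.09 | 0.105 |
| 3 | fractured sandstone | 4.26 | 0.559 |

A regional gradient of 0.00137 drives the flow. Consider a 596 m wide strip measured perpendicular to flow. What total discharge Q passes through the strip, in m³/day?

77.3

Flow is parallel to layering, so each bed carries its own Darcy discharge and the transmissivities add.
Σ(K_i·b_i) = 11.1×8.29 + 0.105×3.09 + 0.559×4.26 = 94.72 m²/day.
Hydraulic gradient i = 0.00137.
Q = Σ(K_i·b_i) · W · i = 94.72 × 596 × 0.001370 = 77.34 m³/day.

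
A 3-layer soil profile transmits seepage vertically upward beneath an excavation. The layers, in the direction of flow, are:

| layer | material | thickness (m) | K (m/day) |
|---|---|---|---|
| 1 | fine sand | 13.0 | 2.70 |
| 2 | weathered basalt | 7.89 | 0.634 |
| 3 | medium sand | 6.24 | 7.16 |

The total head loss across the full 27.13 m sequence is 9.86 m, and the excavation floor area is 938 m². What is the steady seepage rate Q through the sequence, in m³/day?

Flow is perpendicular to layering, so the layers act in series and the equivalent K is the thickness-weighted harmonic mean.
Total thickness L = 13.0 + 7.89 + 6.24 = 27.13 m.
Σ(b_i/K_i) = 13.0/2.70 + 7.89/0.634 + 6.24/7.16 = 18.13 d.
K_eq = L / Σ(b_i/K_i) = 27.13 / 18.13 = 1.496 m/day.
Q = K_eq · A · (Δh/L) = 1.496 × 938 × (9.86/27.13) = 510.1 m³/day.

510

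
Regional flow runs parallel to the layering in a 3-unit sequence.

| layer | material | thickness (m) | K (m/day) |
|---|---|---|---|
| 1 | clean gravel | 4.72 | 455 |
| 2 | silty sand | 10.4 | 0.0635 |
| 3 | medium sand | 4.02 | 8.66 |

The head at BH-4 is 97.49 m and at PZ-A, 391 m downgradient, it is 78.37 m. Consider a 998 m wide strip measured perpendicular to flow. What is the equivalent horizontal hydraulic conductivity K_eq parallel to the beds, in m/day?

Flow is parallel to layering, so each bed carries its own Darcy discharge and the transmissivities add.
Σ(K_i·b_i) = 455×4.72 + 0.0635×10.4 + 8.66×4.02 = 2183 m²/day.
Total thickness b = 19.14 m, so K_eq = Σ(K_i·b_i)/b = 114.1 m/day.

114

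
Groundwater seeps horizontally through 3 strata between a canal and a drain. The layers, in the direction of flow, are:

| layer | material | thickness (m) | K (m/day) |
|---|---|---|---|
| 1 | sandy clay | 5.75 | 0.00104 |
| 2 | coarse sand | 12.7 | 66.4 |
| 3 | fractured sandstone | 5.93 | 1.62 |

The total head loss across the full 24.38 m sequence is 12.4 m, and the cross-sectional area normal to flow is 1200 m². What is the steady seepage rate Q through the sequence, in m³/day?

Flow is perpendicular to layering, so the layers act in series and the equivalent K is the thickness-weighted harmonic mean.
Total thickness L = 5.75 + 12.7 + 5.93 = 24.38 m.
Σ(b_i/K_i) = 5.75/0.00104 + 12.7/66.4 + 5.93/1.62 = 5533 d.
K_eq = L / Σ(b_i/K_i) = 24.38 / 5533 = 0.004407 m/day.
Q = K_eq · A · (Δh/L) = 0.004407 × 1200 × (12.4/24.38) = 2.689 m³/day.

2.69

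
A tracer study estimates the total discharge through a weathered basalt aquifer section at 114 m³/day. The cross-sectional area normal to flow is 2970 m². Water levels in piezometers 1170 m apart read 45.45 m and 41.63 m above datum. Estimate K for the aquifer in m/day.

Hydraulic gradient i = (45.45 − 41.63) / 1170 = 3.82 / 1170 = 0.003265.
From Q = K·A·i, K = Q / (A·i) = 114 / (2970 × 0.003265) = 11.76 m/day.

11.8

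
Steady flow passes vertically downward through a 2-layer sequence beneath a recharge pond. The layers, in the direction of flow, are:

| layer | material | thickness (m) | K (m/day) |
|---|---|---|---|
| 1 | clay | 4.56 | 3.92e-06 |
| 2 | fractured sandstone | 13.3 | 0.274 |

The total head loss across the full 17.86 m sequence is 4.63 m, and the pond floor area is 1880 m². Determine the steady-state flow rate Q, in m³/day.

0.00748

Flow is perpendicular to layering, so the layers act in series and the equivalent K is the thickness-weighted harmonic mean.
Total thickness L = 4.56 + 13.3 = 17.86 m.
Σ(b_i/K_i) = 4.56/3.92e-06 + 13.3/0.274 = 1.163e+06 d.
K_eq = L / Σ(b_i/K_i) = 17.86 / 1.163e+06 = 1.535e-05 m/day.
Q = K_eq · A · (Δh/L) = 1.535e-05 × 1880 × (4.63/17.86) = 0.007482 m³/day.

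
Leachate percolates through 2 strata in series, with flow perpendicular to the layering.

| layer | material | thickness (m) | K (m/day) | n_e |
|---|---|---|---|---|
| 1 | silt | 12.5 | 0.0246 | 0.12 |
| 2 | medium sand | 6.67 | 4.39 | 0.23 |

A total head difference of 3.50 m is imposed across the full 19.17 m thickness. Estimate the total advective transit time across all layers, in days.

With flow normal to the layers, continuity requires the same specific discharge q through every layer.
Σ(b_i/K_i) = 12.5/0.0246 + 6.67/4.39 = 509.6 d.
q = Δh / Σ(b_i/K_i) = 3.50 / 509.6 = 0.006867 m/day.
In each layer the seepage velocity is v_i = q/n_i, so the layer transit time is t_i = b_i·n_i / q:
  layer 1 (silt): t_1 = 12.5 × 0.12 / 0.006867 = 218.4 d
  layer 2 (medium sand): t_2 = 6.67 × 0.23 / 0.006867 = 223.4 d
Total t = Σ t_i = 441.8 days.

442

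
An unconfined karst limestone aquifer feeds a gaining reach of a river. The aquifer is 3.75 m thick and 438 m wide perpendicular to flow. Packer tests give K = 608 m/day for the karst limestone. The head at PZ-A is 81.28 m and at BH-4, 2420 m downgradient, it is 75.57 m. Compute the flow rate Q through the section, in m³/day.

Cross-sectional area A = 438 × 3.75 = 1642 m².
Hydraulic gradient i = (81.28 − 75.57) / 2420 = 5.71 / 2420 = 0.002360.
Darcy's law: Q = K · A · i = 608.0 × 1642 × 0.002360 = 2356 m³/day.

2360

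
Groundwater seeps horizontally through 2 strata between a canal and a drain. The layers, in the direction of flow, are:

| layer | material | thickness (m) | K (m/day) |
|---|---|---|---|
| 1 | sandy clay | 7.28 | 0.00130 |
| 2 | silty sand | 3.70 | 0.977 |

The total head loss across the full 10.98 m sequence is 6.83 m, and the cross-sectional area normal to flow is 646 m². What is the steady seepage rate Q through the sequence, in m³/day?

Flow is perpendicular to layering, so the layers act in series and the equivalent K is the thickness-weighted harmonic mean.
Total thickness L = 7.28 + 3.70 = 10.98 m.
Σ(b_i/K_i) = 7.28/0.00130 + 3.70/0.977 = 5604 d.
K_eq = L / Σ(b_i/K_i) = 10.98 / 5604 = 0.001959 m/day.
Q = K_eq · A · (Δh/L) = 0.001959 × 646 × (6.83/10.98) = 0.7874 m³/day.

0.787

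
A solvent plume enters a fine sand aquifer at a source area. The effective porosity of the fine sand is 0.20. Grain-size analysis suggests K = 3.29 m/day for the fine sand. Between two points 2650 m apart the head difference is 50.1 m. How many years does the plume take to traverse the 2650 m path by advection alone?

Hydraulic gradient i = Δh / L = 50.1 / 2650 = 0.01891.
Darcy flux q = K · i = 3.290 × 0.01891 = 0.06220 m/day.
Seepage velocity v = q / n_e = 0.06220 / 0.20 = 0.3110 m/day.
Travel time t = L / v = 2650 / 0.3110 = 8521 days = 23.33 years.

23.3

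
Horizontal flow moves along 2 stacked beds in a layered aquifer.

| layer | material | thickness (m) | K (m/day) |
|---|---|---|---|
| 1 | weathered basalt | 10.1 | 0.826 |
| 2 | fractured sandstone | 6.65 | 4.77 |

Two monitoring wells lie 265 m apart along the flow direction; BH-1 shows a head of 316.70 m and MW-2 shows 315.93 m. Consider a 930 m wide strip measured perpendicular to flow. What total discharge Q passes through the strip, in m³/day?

108

Flow is parallel to layering, so each bed carries its own Darcy discharge and the transmissivities add.
Σ(K_i·b_i) = 0.826×10.1 + 4.77×6.65 = 40.06 m²/day.
Hydraulic gradient i = (316.70 − 315.93) / 265 = 0.77 / 265 = 0.002906.
Q = Σ(K_i·b_i) · W · i = 40.06 × 930 × 0.002906 = 108.3 m³/day.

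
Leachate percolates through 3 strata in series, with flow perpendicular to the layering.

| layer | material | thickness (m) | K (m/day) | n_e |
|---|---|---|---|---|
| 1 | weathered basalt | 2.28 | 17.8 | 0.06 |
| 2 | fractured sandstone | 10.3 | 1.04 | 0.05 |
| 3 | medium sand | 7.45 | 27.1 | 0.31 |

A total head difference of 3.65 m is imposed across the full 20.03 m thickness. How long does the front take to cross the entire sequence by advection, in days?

With flow normal to the layers, continuity requires the same specific discharge q through every layer.
Σ(b_i/K_i) = 2.28/17.8 + 10.3/1.04 + 7.45/27.1 = 10.31 d.
q = Δh / Σ(b_i/K_i) = 3.65 / 10.31 = 0.3541 m/day.
In each layer the seepage velocity is v_i = q/n_i, so the layer transit time is t_i = b_i·n_i / q:
  layer 1 (weathered basalt): t_1 = 2.28 × 0.06 / 0.3541 = 0.3863 d
  layer 2 (fractured sandstone): t_2 = 10.3 × 0.05 / 0.3541 = 1.454 d
  layer 3 (medium sand): t_3 = 7.45 × 0.31 / 0.3541 = 6.522 d
Total t = Σ t_i = 8.362 days.

8.36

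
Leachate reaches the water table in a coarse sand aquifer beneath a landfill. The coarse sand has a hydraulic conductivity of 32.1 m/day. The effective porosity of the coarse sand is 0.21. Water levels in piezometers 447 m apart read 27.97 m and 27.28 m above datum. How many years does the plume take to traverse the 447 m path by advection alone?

5.19

Hydraulic gradient i = (27.97 − 27.28) / 447 = 0.69 / 447 = 0.001544.
Darcy flux q = K · i = 32.10 × 0.001544 = 0.04955 m/day.
Seepage velocity v = q / n_e = 0.04955 / 0.21 = 0.2360 m/day.
Travel time t = L / v = 447 / 0.2360 = 1894 days = 5.187 years.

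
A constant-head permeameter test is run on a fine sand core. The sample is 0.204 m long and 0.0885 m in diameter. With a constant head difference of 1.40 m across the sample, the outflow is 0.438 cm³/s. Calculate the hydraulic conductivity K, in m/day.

0.896

Cross-sectional area A = π·(d/2)² = π × (0.0885/2)² = 0.006151 m².
Convert discharge: 0.438 cm³/s = 4.380e-07 m³/s.
Darcy's law rearranged: K = Q·L / (A·Δh) = 4.380e-07 × 0.204 / (0.006151 × 1.40) = 1.038e-05 m/s = 0.8964 m/day.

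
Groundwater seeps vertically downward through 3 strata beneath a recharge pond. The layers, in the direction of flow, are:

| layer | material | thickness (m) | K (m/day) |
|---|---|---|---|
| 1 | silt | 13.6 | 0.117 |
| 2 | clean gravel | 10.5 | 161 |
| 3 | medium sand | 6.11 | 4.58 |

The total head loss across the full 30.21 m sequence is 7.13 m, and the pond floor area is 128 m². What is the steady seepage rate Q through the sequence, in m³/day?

7.76

Flow is perpendicular to layering, so the layers act in series and the equivalent K is the thickness-weighted harmonic mean.
Total thickness L = 13.6 + 10.5 + 6.11 = 30.21 m.
Σ(b_i/K_i) = 13.6/0.117 + 10.5/161 + 6.11/4.58 = 117.6 d.
K_eq = L / Σ(b_i/K_i) = 30.21 / 117.6 = 0.2568 m/day.
Q = K_eq · A · (Δh/L) = 0.2568 × 128 × (7.13/30.21) = 7.758 m³/day.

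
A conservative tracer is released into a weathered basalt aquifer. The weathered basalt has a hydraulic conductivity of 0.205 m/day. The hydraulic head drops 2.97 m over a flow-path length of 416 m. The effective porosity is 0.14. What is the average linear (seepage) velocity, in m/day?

Hydraulic gradient i = Δh / L = 2.97 / 416 = 0.007139.
Darcy flux q = K · i = 0.2050 × 0.007139 = 0.001464 m/day.
Seepage velocity v = q / n_e = 0.001464 / 0.14 = 0.01045 m/day.

0.0105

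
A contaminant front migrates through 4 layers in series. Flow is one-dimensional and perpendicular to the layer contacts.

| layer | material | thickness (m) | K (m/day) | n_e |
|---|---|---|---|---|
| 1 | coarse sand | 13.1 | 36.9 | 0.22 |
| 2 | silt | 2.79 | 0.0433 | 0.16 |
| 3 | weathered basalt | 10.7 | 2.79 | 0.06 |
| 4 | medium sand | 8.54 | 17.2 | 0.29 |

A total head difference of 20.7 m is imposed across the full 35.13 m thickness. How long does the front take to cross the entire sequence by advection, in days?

With flow normal to the layers, continuity requires the same specific discharge q through every layer.
Σ(b_i/K_i) = 13.1/36.9 + 2.79/0.0433 + 10.7/2.79 + 8.54/17.2 = 69.12 d.
q = Δh / Σ(b_i/K_i) = 20.7 / 69.12 = 0.2995 m/day.
In each layer the seepage velocity is v_i = q/n_i, so the layer transit time is t_i = b_i·n_i / q:
  layer 1 (coarse sand): t_1 = 13.1 × 0.22 / 0.2995 = 9.623 d
  layer 2 (silt): t_2 = 2.79 × 0.16 / 0.2995 = 1.491 d
  layer 3 (weathered basalt): t_3 = 10.7 × 0.06 / 0.2995 = 2.144 d
  layer 4 (medium sand): t_4 = 8.54 × 0.29 / 0.2995 = 8.270 d
Total t = Σ t_i = 21.53 days.

21.5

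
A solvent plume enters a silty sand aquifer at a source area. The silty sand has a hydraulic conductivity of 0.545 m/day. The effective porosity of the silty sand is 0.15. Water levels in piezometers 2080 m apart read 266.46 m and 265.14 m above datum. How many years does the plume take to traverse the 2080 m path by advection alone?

2470

Hydraulic gradient i = (266.46 − 265.14) / 2080 = 1.32 / 2080 = 0.0006346.
Darcy flux q = K · i = 0.5450 × 0.0006346 = 0.0003459 m/day.
Seepage velocity v = q / n_e = 0.0003459 / 0.15 = 0.002306 m/day.
Travel time t = L / v = 2080 / 0.002306 = 9.021e+05 days = 2470 years.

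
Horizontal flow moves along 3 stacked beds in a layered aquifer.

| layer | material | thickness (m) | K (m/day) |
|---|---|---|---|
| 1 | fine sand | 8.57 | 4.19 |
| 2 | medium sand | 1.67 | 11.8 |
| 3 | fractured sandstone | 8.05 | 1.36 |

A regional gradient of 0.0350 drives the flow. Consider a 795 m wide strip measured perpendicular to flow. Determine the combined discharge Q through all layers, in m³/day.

Flow is parallel to layering, so each bed carries its own Darcy discharge and the transmissivities add.
Σ(K_i·b_i) = 4.19×8.57 + 11.8×1.67 + 1.36×8.05 = 66.56 m²/day.
Hydraulic gradient i = 0.0350.
Q = Σ(K_i·b_i) · W · i = 66.56 × 795 × 0.03500 = 1852 m³/day.

1850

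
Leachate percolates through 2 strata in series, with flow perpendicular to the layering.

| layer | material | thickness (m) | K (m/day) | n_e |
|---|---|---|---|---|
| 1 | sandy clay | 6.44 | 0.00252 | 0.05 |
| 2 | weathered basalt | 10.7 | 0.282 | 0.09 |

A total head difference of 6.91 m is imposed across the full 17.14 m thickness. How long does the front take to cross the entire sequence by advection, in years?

1.32

With flow normal to the layers, continuity requires the same specific discharge q through every layer.
Σ(b_i/K_i) = 6.44/0.00252 + 10.7/0.282 = 2593 d.
q = Δh / Σ(b_i/K_i) = 6.91 / 2593 = 0.002664 m/day.
In each layer the seepage velocity is v_i = q/n_i, so the layer transit time is t_i = b_i·n_i / q:
  layer 1 (sandy clay): t_1 = 6.44 × 0.05 / 0.002664 = 120.9 d
  layer 2 (weathered basalt): t_2 = 10.7 × 0.09 / 0.002664 = 361.4 d
Total t = Σ t_i = 482.3 days = 1.320 years.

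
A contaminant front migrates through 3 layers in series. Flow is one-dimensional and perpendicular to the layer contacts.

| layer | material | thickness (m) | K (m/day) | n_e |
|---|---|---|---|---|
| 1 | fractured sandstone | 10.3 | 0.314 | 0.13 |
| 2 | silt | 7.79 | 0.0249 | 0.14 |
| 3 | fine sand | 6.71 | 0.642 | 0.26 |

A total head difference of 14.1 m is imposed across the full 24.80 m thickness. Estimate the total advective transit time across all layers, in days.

With flow normal to the layers, continuity requires the same specific discharge q through every layer.
Σ(b_i/K_i) = 10.3/0.314 + 7.79/0.0249 + 6.71/0.642 = 356.1 d.
q = Δh / Σ(b_i/K_i) = 14.1 / 356.1 = 0.03959 m/day.
In each layer the seepage velocity is v_i = q/n_i, so the layer transit time is t_i = b_i·n_i / q:
  layer 1 (fractured sandstone): t_1 = 10.3 × 0.13 / 0.03959 = 33.82 d
  layer 2 (silt): t_2 = 7.79 × 0.14 / 0.03959 = 27.54 d
  layer 3 (fine sand): t_3 = 6.71 × 0.26 / 0.03959 = 44.06 d
Total t = Σ t_i = 105.4 days.

105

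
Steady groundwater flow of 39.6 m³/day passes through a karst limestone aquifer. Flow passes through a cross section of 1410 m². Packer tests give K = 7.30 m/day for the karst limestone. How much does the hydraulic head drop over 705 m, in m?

From Q = K·A·i, i = Q / (K·A) = 39.6 / (7.300 × 1410) = 0.003847.
Head loss Δh = i · L = 0.003847 × 705 = 2.712 m.

2.71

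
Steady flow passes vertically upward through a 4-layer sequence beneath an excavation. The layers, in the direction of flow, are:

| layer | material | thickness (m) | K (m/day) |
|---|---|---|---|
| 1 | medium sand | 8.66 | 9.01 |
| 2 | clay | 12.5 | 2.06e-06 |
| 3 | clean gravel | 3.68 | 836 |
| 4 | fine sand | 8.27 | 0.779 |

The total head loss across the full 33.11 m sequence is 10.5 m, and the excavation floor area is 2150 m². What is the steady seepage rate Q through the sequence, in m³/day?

Flow is perpendicular to layering, so the layers act in series and the equivalent K is the thickness-weighted harmonic mean.
Total thickness L = 8.66 + 12.5 + 3.68 + 8.27 = 33.11 m.
Σ(b_i/K_i) = 8.66/9.01 + 12.5/2.06e-06 + 3.68/836 + 8.27/0.779 = 6.068e+06 d.
K_eq = L / Σ(b_i/K_i) = 33.11 / 6.068e+06 = 5.457e-06 m/day.
Q = K_eq · A · (Δh/L) = 5.457e-06 × 2150 × (10.5/33.11) = 0.003720 m³/day.

0.00372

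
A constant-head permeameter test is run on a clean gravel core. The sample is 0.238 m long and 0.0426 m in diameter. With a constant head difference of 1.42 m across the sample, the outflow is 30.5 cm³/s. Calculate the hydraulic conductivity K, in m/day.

310

Cross-sectional area A = π·(d/2)² = π × (0.0426/2)² = 0.001425 m².
Convert discharge: 30.5 cm³/s = 3.050e-05 m³/s.
Darcy's law rearranged: K = Q·L / (A·Δh) = 3.050e-05 × 0.238 / (0.001425 × 1.42) = 0.003587 m/s = 309.9 m/day.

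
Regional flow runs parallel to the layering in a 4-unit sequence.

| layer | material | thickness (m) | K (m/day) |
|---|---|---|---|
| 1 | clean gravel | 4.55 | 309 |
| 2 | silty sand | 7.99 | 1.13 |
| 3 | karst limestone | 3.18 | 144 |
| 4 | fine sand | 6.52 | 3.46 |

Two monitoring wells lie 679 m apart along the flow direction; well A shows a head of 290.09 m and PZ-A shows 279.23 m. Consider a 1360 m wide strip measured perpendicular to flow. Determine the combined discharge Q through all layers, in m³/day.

41200

Flow is parallel to layering, so each bed carries its own Darcy discharge and the transmissivities add.
Σ(K_i·b_i) = 309×4.55 + 1.13×7.99 + 144×3.18 + 3.46×6.52 = 1895 m²/day.
Hydraulic gradient i = (290.09 − 279.23) / 679 = 10.86 / 679 = 0.01599.
Q = Σ(K_i·b_i) · W · i = 1895 × 1360 × 0.01599 = 41230 m³/day.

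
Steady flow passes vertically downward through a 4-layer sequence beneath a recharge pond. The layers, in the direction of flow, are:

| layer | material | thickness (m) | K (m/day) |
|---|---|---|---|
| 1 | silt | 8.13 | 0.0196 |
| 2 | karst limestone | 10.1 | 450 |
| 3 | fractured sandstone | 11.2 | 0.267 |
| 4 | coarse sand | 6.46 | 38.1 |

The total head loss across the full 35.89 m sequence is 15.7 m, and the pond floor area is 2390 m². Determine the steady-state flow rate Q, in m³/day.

82.1

Flow is perpendicular to layering, so the layers act in series and the equivalent K is the thickness-weighted harmonic mean.
Total thickness L = 8.13 + 10.1 + 11.2 + 6.46 = 35.89 m.
Σ(b_i/K_i) = 8.13/0.0196 + 10.1/450 + 11.2/0.267 + 6.46/38.1 = 456.9 d.
K_eq = L / Σ(b_i/K_i) = 35.89 / 456.9 = 0.07855 m/day.
Q = K_eq · A · (Δh/L) = 0.07855 × 2390 × (15.7/35.89) = 82.12 m³/day.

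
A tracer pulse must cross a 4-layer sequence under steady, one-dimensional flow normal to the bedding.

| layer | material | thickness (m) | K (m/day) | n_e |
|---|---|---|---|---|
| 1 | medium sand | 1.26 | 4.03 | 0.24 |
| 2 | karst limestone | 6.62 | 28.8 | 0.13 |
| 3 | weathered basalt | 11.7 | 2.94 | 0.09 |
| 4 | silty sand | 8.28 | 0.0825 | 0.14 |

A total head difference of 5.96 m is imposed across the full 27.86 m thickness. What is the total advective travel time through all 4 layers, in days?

With flow normal to the layers, continuity requires the same specific discharge q through every layer.
Σ(b_i/K_i) = 1.26/4.03 + 6.62/28.8 + 11.7/2.94 + 8.28/0.0825 = 104.9 d.
q = Δh / Σ(b_i/K_i) = 5.96 / 104.9 = 0.05682 m/day.
In each layer the seepage velocity is v_i = q/n_i, so the layer transit time is t_i = b_i·n_i / q:
  layer 1 (medium sand): t_1 = 1.26 × 0.24 / 0.05682 = 5.322 d
  layer 2 (karst limestone): t_2 = 6.62 × 0.13 / 0.05682 = 15.15 d
  layer 3 (weathered basalt): t_3 = 11.7 × 0.09 / 0.05682 = 18.53 d
  layer 4 (silty sand): t_4 = 8.28 × 0.14 / 0.05682 = 20.40 d
Total t = Σ t_i = 59.40 days.

59.4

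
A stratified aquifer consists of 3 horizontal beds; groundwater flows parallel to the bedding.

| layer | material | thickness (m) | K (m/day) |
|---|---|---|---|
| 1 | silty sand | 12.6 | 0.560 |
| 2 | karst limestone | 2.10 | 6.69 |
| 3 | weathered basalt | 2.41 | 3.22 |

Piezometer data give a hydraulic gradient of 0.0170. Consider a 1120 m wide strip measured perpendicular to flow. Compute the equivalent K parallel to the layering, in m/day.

Flow is parallel to layering, so each bed carries its own Darcy discharge and the transmissivities add.
Σ(K_i·b_i) = 0.560×12.6 + 6.69×2.10 + 3.22×2.41 = 28.87 m²/day.
Total thickness b = 17.11 m, so K_eq = Σ(K_i·b_i)/b = 1.687 m/day.

1.69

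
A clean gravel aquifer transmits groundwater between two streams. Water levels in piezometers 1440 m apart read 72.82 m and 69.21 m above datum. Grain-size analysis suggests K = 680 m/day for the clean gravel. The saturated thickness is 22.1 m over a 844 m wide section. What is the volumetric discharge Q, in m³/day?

31800

Cross-sectional area A = 844 × 22.1 = 18652 m².
Hydraulic gradient i = (72.82 − 69.21) / 1440 = 3.61 / 1440 = 0.002507.
Darcy's law: Q = K · A · i = 680.0 × 18652 × 0.002507 = 31797 m³/day.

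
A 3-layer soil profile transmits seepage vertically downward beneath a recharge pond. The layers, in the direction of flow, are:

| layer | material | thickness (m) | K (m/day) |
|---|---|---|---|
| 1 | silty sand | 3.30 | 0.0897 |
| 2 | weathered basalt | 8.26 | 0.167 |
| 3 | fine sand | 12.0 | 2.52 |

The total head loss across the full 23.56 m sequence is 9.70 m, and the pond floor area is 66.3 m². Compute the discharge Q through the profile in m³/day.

7.07

Flow is perpendicular to layering, so the layers act in series and the equivalent K is the thickness-weighted harmonic mean.
Total thickness L = 3.30 + 8.26 + 12.0 = 23.56 m.
Σ(b_i/K_i) = 3.30/0.0897 + 8.26/0.167 + 12.0/2.52 = 91.01 d.
K_eq = L / Σ(b_i/K_i) = 23.56 / 91.01 = 0.2589 m/day.
Q = K_eq · A · (Δh/L) = 0.2589 × 66.3 × (9.70/23.56) = 7.066 m³/day.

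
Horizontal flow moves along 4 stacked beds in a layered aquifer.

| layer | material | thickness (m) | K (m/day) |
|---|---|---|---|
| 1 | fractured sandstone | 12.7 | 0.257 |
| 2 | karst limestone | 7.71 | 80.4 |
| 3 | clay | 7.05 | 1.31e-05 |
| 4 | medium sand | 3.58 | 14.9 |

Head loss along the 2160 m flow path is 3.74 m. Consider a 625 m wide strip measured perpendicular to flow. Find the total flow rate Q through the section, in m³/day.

Flow is parallel to layering, so each bed carries its own Darcy discharge and the transmissivities add.
Σ(K_i·b_i) = 0.257×12.7 + 80.4×7.71 + 1.31e-05×7.05 + 14.9×3.58 = 676.5 m²/day.
Hydraulic gradient i = Δh / L = 3.74 / 2160 = 0.001731.
Q = Σ(K_i·b_i) · W · i = 676.5 × 625 × 0.001731 = 732.1 m³/day.

732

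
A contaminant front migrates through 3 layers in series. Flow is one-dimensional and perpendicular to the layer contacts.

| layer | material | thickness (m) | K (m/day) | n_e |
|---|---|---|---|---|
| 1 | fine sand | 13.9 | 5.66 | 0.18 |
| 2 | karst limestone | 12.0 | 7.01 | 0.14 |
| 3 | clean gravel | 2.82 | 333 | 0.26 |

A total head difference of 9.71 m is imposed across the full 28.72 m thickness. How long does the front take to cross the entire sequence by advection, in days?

2.11

With flow normal to the layers, continuity requires the same specific discharge q through every layer.
Σ(b_i/K_i) = 13.9/5.66 + 12.0/7.01 + 2.82/333 = 4.176 d.
q = Δh / Σ(b_i/K_i) = 9.71 / 4.176 = 2.325 m/day.
In each layer the seepage velocity is v_i = q/n_i, so the layer transit time is t_i = b_i·n_i / q:
  layer 1 (fine sand): t_1 = 13.9 × 0.18 / 2.325 = 1.076 d
  layer 2 (karst limestone): t_2 = 12.0 × 0.14 / 2.325 = 0.7225 d
  layer 3 (clean gravel): t_3 = 2.82 × 0.26 / 2.325 = 0.3153 d
Total t = Σ t_i = 2.114 days.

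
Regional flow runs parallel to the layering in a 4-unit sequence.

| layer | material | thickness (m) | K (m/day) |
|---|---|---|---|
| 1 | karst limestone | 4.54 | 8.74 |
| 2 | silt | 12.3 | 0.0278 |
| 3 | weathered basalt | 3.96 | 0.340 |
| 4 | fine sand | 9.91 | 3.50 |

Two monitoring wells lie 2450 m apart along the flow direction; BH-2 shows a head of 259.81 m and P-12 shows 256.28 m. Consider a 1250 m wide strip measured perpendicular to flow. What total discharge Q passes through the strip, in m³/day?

Flow is parallel to layering, so each bed carries its own Darcy discharge and the transmissivities add.
Σ(K_i·b_i) = 8.74×4.54 + 0.0278×12.3 + 0.340×3.96 + 3.50×9.91 = 76.05 m²/day.
Hydraulic gradient i = (259.81 − 256.28) / 2450 = 3.53 / 2450 = 0.001441.
Q = Σ(K_i·b_i) · W · i = 76.05 × 1250 × 0.001441 = 137.0 m³/day.

137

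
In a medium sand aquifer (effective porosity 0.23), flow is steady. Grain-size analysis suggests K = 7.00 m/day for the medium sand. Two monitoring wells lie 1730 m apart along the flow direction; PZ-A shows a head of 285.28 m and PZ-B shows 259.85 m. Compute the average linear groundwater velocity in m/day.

Hydraulic gradient i = (285.28 − 259.85) / 1730 = 25.43 / 1730 = 0.01470.
Darcy flux q = K · i = 7.000 × 0.01470 = 0.1029 m/day.
Seepage velocity v = q / n_e = 0.1029 / 0.23 = 0.4474 m/day.

0.447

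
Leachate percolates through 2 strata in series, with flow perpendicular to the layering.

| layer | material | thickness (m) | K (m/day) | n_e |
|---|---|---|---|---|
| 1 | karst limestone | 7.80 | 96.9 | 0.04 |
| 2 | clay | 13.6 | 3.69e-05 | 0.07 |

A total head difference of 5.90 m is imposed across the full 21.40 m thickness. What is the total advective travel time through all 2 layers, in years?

With flow normal to the layers, continuity requires the same specific discharge q through every layer.
Σ(b_i/K_i) = 7.80/96.9 + 13.6/3.69e-05 = 3.686e+05 d.
q = Δh / Σ(b_i/K_i) = 5.90 / 3.686e+05 = 1.601e-05 m/day.
In each layer the seepage velocity is v_i = q/n_i, so the layer transit time is t_i = b_i·n_i / q:
  layer 1 (karst limestone): t_1 = 7.80 × 0.04 / 1.601e-05 = 19490 d
  layer 2 (clay): t_2 = 13.6 × 0.07 / 1.601e-05 = 59470 d
Total t = Σ t_i = 78960 days = 216.2 years.

216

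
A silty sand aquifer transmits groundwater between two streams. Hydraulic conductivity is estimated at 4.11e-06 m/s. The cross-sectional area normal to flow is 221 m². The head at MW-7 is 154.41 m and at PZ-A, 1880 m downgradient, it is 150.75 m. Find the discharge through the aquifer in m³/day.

0.153

Convert K: 4.11e-06 m/s × 86400 = 0.3551 m/day.
Hydraulic gradient i = (154.41 − 150.75) / 1880 = 3.66 / 1880 = 0.001947.
Darcy's law: Q = K · A · i = 0.3551 × 221.0 × 0.001947 = 0.1528 m³/day.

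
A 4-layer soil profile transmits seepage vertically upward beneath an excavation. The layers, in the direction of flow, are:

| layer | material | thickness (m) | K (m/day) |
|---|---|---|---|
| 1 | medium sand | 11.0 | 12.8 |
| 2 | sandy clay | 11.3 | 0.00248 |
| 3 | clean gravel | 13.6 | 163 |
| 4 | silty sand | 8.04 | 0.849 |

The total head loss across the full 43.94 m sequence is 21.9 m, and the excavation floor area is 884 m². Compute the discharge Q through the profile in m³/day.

Flow is perpendicular to layering, so the layers act in series and the equivalent K is the thickness-weighted harmonic mean.
Total thickness L = 11.0 + 11.3 + 13.6 + 8.04 = 43.94 m.
Σ(b_i/K_i) = 11.0/12.8 + 11.3/0.00248 + 13.6/163 + 8.04/0.849 = 4567 d.
K_eq = L / Σ(b_i/K_i) = 43.94 / 4567 = 0.009621 m/day.
Q = K_eq · A · (Δh/L) = 0.009621 × 884 × (21.9/43.94) = 4.239 m³/day.

4.24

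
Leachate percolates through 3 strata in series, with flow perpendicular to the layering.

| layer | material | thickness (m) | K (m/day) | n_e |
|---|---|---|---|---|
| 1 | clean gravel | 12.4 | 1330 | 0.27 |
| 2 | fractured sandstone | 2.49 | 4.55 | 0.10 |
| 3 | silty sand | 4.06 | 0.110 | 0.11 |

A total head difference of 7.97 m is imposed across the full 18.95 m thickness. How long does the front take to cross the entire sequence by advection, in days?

19.0

With flow normal to the layers, continuity requires the same specific discharge q through every layer.
Σ(b_i/K_i) = 12.4/1330 + 2.49/4.55 + 4.06/0.110 = 37.47 d.
q = Δh / Σ(b_i/K_i) = 7.97 / 37.47 = 0.2127 m/day.
In each layer the seepage velocity is v_i = q/n_i, so the layer transit time is t_i = b_i·n_i / q:
  layer 1 (clean gravel): t_1 = 12.4 × 0.27 / 0.2127 = 15.74 d
  layer 2 (fractured sandstone): t_2 = 2.49 × 0.10 / 0.2127 = 1.171 d
  layer 3 (silty sand): t_3 = 4.06 × 0.11 / 0.2127 = 2.099 d
Total t = Σ t_i = 19.01 days.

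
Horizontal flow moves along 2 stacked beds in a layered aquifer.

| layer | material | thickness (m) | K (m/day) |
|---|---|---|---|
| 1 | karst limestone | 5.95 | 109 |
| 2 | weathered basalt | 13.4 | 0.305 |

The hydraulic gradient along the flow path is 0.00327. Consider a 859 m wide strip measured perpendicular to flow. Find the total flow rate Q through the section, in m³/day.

1830

Flow is parallel to layering, so each bed carries its own Darcy discharge and the transmissivities add.
Σ(K_i·b_i) = 109×5.95 + 0.305×13.4 = 652.6 m²/day.
Hydraulic gradient i = 0.00327.
Q = Σ(K_i·b_i) · W · i = 652.6 × 859 × 0.003270 = 1833 m³/day.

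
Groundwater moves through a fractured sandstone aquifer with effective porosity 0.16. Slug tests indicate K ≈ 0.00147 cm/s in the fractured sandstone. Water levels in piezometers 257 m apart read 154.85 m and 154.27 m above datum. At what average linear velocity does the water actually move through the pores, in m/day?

0.0179

Convert K: 0.00147 cm/s × 864 = 1.270 m/day.
Hydraulic gradient i = (154.85 − 154.27) / 257 = 0.58 / 257 = 0.002257.
Darcy flux q = K · i = 1.270 × 0.002257 = 0.002866 m/day.
Seepage velocity v = q / n_e = 0.002866 / 0.16 = 0.01791 m/day.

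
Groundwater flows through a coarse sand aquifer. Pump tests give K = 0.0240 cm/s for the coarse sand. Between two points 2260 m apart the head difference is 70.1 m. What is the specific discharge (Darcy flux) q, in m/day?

0.643

Convert K: 0.0240 cm/s × 864 = 20.74 m/day.
Hydraulic gradient i = Δh / L = 70.1 / 2260 = 0.03102.
Specific discharge q = K · i = 20.74 × 0.03102 = 0.6432 m/day.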